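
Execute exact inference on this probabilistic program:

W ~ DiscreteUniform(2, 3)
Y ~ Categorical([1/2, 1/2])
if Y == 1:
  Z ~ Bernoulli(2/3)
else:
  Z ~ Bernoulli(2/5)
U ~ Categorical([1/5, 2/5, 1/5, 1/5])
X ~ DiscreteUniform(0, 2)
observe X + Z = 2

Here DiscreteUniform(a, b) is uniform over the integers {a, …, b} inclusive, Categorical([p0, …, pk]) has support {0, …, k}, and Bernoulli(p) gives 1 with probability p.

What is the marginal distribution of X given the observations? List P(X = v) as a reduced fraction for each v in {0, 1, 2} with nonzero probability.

Enumerate traces; 32 have nonzero weight after conditioning:
  (W=2, Y=0, Z=0, U=0, X=2) weight 1/100
  (W=2, Y=0, Z=0, U=1, X=2) weight 1/50
  (W=2, Y=0, Z=0, U=2, X=2) weight 1/100
  (W=2, Y=0, Z=0, U=3, X=2) weight 1/100
  (W=2, Y=0, Z=1, U=0, X=1) weight 1/150
  (W=2, Y=0, Z=1, U=1, X=1) weight 1/75
  (W=2, Y=0, Z=1, U=2, X=1) weight 1/150
  (W=2, Y=0, Z=1, U=3, X=1) weight 1/150
  … 24 more
Group by X:
  weight(X=1) = 8/45
  weight(X=2) = 7/45
Total weight = 8/45 + 7/45 = 1/3
P(X=1 | obs) = 8/45 / 1/3 = 8/15
P(X=2 | obs) = 7/45 / 1/3 = 7/15

P(X=1) = 8/15, P(X=2) = 7/15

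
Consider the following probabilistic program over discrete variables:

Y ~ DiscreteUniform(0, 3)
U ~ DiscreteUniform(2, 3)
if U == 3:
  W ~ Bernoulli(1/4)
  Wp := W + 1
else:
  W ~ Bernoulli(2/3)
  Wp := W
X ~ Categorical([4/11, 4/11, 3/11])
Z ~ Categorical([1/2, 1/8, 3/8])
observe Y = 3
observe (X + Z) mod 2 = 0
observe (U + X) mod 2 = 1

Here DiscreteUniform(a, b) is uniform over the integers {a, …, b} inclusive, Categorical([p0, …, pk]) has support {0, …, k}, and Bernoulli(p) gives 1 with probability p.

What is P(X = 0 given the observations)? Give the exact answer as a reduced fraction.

P(X = 0 | obs) = 28/53

Enumerate traces; 10 have nonzero weight after conditioning:
  (Y=3, U=2, W=0, X=1, Z=1) weight 1/528
  (Y=3, U=2, W=1, X=1, Z=1) weight 1/264
  (Y=3, U=3, W=0, X=0, Z=0) weight 3/176
  (Y=3, U=3, W=0, X=0, Z=2) weight 9/704
  (Y=3, U=3, W=0, X=2, Z=0) weight 9/704
  (Y=3, U=3, W=0, X=2, Z=2) weight 27/2816
  (Y=3, U=3, W=1, X=0, Z=0) weight 1/176
  (Y=3, U=3, W=1, X=0, Z=2) weight 3/704
  … 2 more
Group by X:
  weight(X=0) = 7/176
  weight(X=1) = 1/176
  weight(X=2) = 21/704
Total weight = 7/176 + 1/176 + 21/704 = 53/704
P(X=0 | obs) = 7/176 / 53/704 = 28/53
P(X=1 | obs) = 1/176 / 53/704 = 4/53
P(X=2 | obs) = 21/704 / 53/704 = 21/53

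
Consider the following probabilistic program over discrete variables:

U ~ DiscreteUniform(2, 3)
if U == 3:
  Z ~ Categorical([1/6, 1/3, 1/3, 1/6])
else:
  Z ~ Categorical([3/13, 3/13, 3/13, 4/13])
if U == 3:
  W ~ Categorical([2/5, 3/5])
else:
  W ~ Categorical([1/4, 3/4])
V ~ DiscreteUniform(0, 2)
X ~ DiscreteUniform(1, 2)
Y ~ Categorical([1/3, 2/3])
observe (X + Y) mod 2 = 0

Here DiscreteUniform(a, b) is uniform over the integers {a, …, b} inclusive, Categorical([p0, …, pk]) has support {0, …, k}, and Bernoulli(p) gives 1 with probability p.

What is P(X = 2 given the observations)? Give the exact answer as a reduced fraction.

Enumerate traces; 96 have nonzero weight after conditioning:
  (U=2, Z=0, W=0, V=0, X=1, Y=1) weight 1/312
  (U=2, Z=0, W=0, V=0, X=2, Y=0) weight 1/624
  (U=2, Z=0, W=0, V=1, X=1, Y=1) weight 1/312
  (U=2, Z=0, W=0, V=1, X=2, Y=0) weight 1/624
  (U=2, Z=0, W=0, V=2, X=1, Y=1) weight 1/312
  (U=2, Z=0, W=0, V=2, X=2, Y=0) weight 1/624
  (U=2, Z=0, W=1, V=0, X=1, Y=1) weight 1/104
  (U=2, Z=0, W=1, V=0, X=2, Y=0) weight 1/208
  … 88 more
Group by X:
  weight(X=1) = 1/3
  weight(X=2) = 1/6
Total weight = 1/3 + 1/6 = 1/2
P(X=1 | obs) = 1/3 / 1/2 = 2/3
P(X=2 | obs) = 1/6 / 1/2 = 1/3

P(X = 2 | obs) = 1/3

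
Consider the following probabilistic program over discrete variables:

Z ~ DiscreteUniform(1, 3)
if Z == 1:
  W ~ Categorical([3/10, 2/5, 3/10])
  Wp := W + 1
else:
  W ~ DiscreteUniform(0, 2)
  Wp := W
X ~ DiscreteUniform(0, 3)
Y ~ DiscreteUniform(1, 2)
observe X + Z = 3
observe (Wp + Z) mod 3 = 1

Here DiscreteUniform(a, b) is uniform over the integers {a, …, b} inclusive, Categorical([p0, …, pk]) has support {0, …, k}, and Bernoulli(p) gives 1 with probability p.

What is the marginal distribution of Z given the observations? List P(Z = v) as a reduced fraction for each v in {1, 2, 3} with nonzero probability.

Enumerate traces; 6 have nonzero weight after conditioning:
  (Z=1, W=2, X=2, Y=1) weight 1/80
  (Z=1, W=2, X=2, Y=2) weight 1/80
  (Z=2, W=2, X=1, Y=1) weight 1/72
  (Z=2, W=2, X=1, Y=2) weight 1/72
  (Z=3, W=1, X=0, Y=1) weight 1/72
  (Z=3, W=1, X=0, Y=2) weight 1/72
Group by Z:
  weight(Z=1) = 1/40
  weight(Z=2) = 1/36
  weight(Z=3) = 1/36
Total weight = 1/40 + 1/36 + 1/36 = 29/360
P(Z=1 | obs) = 1/40 / 29/360 = 9/29
P(Z=2 | obs) = 1/36 / 29/360 = 10/29
P(Z=3 | obs) = 1/36 / 29/360 = 10/29

P(Z=1) = 9/29, P(Z=2) = 10/29, P(Z=3) = 10/29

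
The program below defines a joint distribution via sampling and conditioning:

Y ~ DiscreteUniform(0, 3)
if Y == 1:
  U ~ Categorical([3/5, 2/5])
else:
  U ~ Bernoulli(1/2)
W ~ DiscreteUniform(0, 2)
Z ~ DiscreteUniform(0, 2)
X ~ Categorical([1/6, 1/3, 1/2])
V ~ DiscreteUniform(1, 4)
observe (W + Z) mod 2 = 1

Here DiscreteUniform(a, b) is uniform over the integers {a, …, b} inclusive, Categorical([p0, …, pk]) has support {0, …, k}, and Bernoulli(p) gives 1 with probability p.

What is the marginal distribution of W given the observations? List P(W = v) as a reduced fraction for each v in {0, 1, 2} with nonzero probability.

P(W=0) = 1/4, P(W=1) = 1/2, P(W=2) = 1/4

Enumerate traces; 384 have nonzero weight after conditioning:
  (Y=0, U=0, W=0, Z=1, X=0, V=1) weight 1/1728
  (Y=0, U=0, W=0, Z=1, X=0, V=2) weight 1/1728
  (Y=0, U=0, W=0, Z=1, X=0, V=3) weight 1/1728
  (Y=0, U=0, W=0, Z=1, X=0, V=4) weight 1/1728
  (Y=0, U=0, W=0, Z=1, X=1, V=1) weight 1/864
  (Y=0, U=0, W=0, Z=1, X=1, V=2) weight 1/864
  (Y=0, U=0, W=0, Z=1, X=1, V=3) weight 1/864
  (Y=0, U=0, W=0, Z=1, X=1, V=4) weight 1/864
  (Y=0, U=0, W=1, Z=0, X=0, V=1) weight 1/1728
  (Y=0, U=0, W=2, Z=1, X=0, V=1) weight 1/1728
  … 374 more
Group by W:
  weight(W=0) = 1/9
  weight(W=1) = 2/9
  weight(W=2) = 1/9
Total weight = 1/9 + 2/9 + 1/9 = 4/9
P(W=0 | obs) = 1/9 / 4/9 = 1/4
P(W=1 | obs) = 2/9 / 4/9 = 1/2
P(W=2 | obs) = 1/9 / 4/9 = 1/4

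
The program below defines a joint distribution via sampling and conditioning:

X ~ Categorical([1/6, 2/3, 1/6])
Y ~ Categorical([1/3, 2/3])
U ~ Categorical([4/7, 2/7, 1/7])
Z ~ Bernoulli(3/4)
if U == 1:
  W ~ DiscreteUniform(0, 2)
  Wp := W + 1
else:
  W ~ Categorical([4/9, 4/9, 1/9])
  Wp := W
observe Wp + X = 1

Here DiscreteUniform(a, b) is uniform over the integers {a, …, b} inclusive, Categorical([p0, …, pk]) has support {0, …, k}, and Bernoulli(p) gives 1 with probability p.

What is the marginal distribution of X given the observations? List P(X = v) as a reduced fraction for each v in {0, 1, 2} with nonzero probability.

P(X=0) = 13/53, P(X=1) = 40/53

Enumerate traces; 20 have nonzero weight after conditioning:
  (X=0, Y=0, U=0, Z=0, W=1) weight 2/567
  (X=0, Y=0, U=0, Z=1, W=1) weight 2/189
  (X=0, Y=0, U=1, Z=0, W=0) weight 1/756
  (X=0, Y=0, U=1, Z=1, W=0) weight 1/252
  (X=0, Y=0, U=2, Z=0, W=1) weight 1/1134
  (X=0, Y=0, U=2, Z=1, W=1) weight 1/378
  (X=0, Y=1, U=0, Z=0, W=1) weight 4/567
  (X=0, Y=1, U=0, Z=1, W=1) weight 4/189
  (X=1, Y=0, U=0, Z=0, W=0) weight 8/567
  … 11 more
Group by X:
  weight(X=0) = 13/189
  weight(X=1) = 40/189
Total weight = 13/189 + 40/189 = 53/189
P(X=0 | obs) = 13/189 / 53/189 = 13/53
P(X=1 | obs) = 40/189 / 53/189 = 40/53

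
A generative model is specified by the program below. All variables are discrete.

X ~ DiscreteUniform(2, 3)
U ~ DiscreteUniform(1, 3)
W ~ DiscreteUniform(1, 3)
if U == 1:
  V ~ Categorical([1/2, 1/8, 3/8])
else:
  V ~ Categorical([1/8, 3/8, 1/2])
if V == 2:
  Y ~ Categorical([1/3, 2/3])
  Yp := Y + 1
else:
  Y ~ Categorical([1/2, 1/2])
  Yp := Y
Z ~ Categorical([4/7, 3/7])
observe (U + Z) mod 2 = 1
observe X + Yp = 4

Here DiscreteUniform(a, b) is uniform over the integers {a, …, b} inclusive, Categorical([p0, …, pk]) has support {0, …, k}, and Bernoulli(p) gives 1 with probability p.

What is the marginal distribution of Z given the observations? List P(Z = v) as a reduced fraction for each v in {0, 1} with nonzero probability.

Enumerate traces; 36 have nonzero weight after conditioning:
  (X=2, U=1, W=1, V=2, Y=1, Z=0) weight 1/126
  (X=2, U=1, W=2, V=2, Y=1, Z=0) weight 1/126
  (X=2, U=1, W=3, V=2, Y=1, Z=0) weight 1/126
  (X=2, U=2, W=1, V=2, Y=1, Z=1) weight 1/126
  (X=2, U=2, W=2, V=2, Y=1, Z=1) weight 1/126
  (X=2, U=2, W=3, V=2, Y=1, Z=1) weight 1/126
  (X=2, U=3, W=1, V=2, Y=1, Z=0) weight 2/189
  (X=2, U=3, W=2, V=2, Y=1, Z=0) weight 2/189
  … 28 more
Group by Z:
  weight(Z=0) = 23/168
  weight(Z=1) = 3/56
Total weight = 23/168 + 3/56 = 4/21
P(Z=0 | obs) = 23/168 / 4/21 = 23/32
P(Z=1 | obs) = 3/56 / 4/21 = 9/32

P(Z=0) = 23/32, P(Z=1) = 9/32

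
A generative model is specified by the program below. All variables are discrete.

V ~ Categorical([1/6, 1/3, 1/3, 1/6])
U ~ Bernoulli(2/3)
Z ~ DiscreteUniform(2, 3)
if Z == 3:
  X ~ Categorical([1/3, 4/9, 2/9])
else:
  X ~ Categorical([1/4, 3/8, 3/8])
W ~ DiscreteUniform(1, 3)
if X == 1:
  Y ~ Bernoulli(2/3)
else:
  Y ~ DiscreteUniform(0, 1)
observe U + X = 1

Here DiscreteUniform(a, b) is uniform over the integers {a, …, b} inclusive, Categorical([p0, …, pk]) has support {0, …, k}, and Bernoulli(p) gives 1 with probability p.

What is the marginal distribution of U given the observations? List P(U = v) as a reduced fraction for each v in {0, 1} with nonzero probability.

P(U=0) = 59/143, P(U=1) = 84/143

Enumerate traces; 96 have nonzero weight after conditioning:
  (V=0, U=0, Z=2, X=1, W=1, Y=0) weight 1/864
  (V=0, U=0, Z=2, X=1, W=1, Y=1) weight 1/432
  (V=0, U=0, Z=2, X=1, W=2, Y=0) weight 1/864
  (V=0, U=0, Z=2, X=1, W=2, Y=1) weight 1/432
  (V=0, U=0, Z=2, X=1, W=3, Y=0) weight 1/864
  (V=0, U=0, Z=2, X=1, W=3, Y=1) weight 1/432
  (V=0, U=0, Z=3, X=1, W=1, Y=0) weight 1/729
  (V=0, U=0, Z=3, X=1, W=1, Y=1) weight 2/729
  (V=0, U=1, Z=2, X=0, W=1, Y=0) weight 1/432
  … 87 more
Group by U:
  weight(U=0) = 59/432
  weight(U=1) = 7/36
Total weight = 59/432 + 7/36 = 143/432
P(U=0 | obs) = 59/432 / 143/432 = 59/143
P(U=1 | obs) = 7/36 / 143/432 = 84/143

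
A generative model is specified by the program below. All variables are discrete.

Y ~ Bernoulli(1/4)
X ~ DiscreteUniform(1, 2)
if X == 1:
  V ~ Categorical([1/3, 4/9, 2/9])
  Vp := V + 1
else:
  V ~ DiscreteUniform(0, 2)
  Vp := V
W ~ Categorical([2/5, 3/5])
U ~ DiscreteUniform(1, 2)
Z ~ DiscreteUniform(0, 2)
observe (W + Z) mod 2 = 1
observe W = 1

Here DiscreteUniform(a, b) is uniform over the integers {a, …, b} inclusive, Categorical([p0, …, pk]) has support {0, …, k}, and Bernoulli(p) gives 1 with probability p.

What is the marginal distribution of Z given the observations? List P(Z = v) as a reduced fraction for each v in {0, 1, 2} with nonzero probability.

P(Z=0) = 1/2, P(Z=2) = 1/2

Enumerate traces; 48 have nonzero weight after conditioning:
  (Y=0, X=1, V=0, W=1, U=1, Z=0) weight 1/80
  (Y=0, X=1, V=0, W=1, U=1, Z=2) weight 1/80
  (Y=0, X=1, V=0, W=1, U=2, Z=0) weight 1/80
  (Y=0, X=1, V=0, W=1, U=2, Z=2) weight 1/80
  (Y=0, X=1, V=1, W=1, U=1, Z=0) weight 1/60
  (Y=0, X=1, V=1, W=1, U=1, Z=2) weight 1/60
  (Y=0, X=1, V=1, W=1, U=2, Z=0) weight 1/60
  (Y=0, X=1, V=1, W=1, U=2, Z=2) weight 1/60
  … 40 more
Group by Z:
  weight(Z=0) = 1/5
  weight(Z=2) = 1/5
Total weight = 1/5 + 1/5 = 2/5
P(Z=0 | obs) = 1/5 / 2/5 = 1/2
P(Z=2 | obs) = 1/5 / 2/5 = 1/2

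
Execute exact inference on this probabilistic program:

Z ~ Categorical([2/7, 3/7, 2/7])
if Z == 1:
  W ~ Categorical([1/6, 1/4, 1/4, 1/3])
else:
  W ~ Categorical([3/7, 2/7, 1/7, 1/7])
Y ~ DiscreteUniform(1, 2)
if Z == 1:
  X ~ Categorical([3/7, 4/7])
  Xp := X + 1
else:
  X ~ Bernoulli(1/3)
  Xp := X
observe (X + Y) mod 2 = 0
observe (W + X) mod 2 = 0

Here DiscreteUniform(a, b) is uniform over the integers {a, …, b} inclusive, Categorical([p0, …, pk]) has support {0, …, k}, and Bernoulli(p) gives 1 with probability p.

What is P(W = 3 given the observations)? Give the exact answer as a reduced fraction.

Enumerate traces; 12 have nonzero weight after conditioning:
  (Z=0, W=0, Y=2, X=0) weight 2/49
  (Z=0, W=1, Y=1, X=1) weight 2/147
  (Z=0, W=2, Y=2, X=0) weight 2/147
  (Z=0, W=3, Y=1, X=1) weight 1/147
  (Z=1, W=0, Y=2, X=0) weight 3/196
  (Z=1, W=1, Y=1, X=1) weight 3/98
  (Z=1, W=2, Y=2, X=0) weight 9/392
  (Z=1, W=3, Y=1, X=1) weight 2/49
  … 4 more
Group by W:
  weight(W=0) = 19/196
  weight(W=1) = 17/294
  weight(W=2) = 59/1176
  weight(W=3) = 8/147
Total weight = 19/196 + 17/294 + 59/1176 + 8/147 = 305/1176
P(W=0 | obs) = 19/196 / 305/1176 = 114/305
P(W=1 | obs) = 17/294 / 305/1176 = 68/305
P(W=2 | obs) = 59/1176 / 305/1176 = 59/305
P(W=3 | obs) = 8/147 / 305/1176 = 64/305

P(W = 3 | obs) = 64/305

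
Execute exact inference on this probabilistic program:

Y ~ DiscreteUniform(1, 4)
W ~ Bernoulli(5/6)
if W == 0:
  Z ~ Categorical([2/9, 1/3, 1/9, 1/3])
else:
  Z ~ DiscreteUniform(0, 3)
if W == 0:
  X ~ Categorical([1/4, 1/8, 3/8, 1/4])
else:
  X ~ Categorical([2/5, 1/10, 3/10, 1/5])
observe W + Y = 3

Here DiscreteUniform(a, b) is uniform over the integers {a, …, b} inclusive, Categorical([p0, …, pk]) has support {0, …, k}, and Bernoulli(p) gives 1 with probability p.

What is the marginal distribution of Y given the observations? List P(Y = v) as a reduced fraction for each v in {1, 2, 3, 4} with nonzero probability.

P(Y=2) = 5/6, P(Y=3) = 1/6

Enumerate traces; 32 have nonzero weight after conditioning:
  (Y=2, W=1, Z=0, X=0) weight 1/48
  (Y=2, W=1, Z=0, X=1) weight 1/192
  (Y=2, W=1, Z=0, X=2) weight 1/64
  (Y=2, W=1, Z=0, X=3) weight 1/96
  (Y=2, W=1, Z=1, X=0) weight 1/48
  (Y=2, W=1, Z=1, X=1) weight 1/192
  (Y=2, W=1, Z=1, X=2) weight 1/64
  (Y=2, W=1, Z=1, X=3) weight 1/96
  (Y=3, W=0, Z=0, X=0) weight 1/432
  … 23 more
Group by Y:
  weight(Y=2) = 5/24
  weight(Y=3) = 1/24
Total weight = 5/24 + 1/24 = 1/4
P(Y=2 | obs) = 5/24 / 1/4 = 5/6
P(Y=3 | obs) = 1/24 / 1/4 = 1/6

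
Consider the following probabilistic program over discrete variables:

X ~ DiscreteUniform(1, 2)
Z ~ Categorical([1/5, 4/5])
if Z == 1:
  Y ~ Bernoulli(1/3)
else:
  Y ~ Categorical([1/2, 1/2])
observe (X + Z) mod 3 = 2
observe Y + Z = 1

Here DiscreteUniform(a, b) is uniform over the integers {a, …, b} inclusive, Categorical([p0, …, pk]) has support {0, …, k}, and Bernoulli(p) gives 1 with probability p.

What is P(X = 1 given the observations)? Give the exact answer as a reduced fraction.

P(X = 1 | obs) = 16/19

Enumerate traces; 2 have nonzero weight after conditioning:
  (X=1, Z=1, Y=0) weight 4/15
  (X=2, Z=0, Y=1) weight 1/20
Group by X:
  weight(X=1) = 4/15
  weight(X=2) = 1/20
Total weight = 4/15 + 1/20 = 19/60
P(X=1 | obs) = 4/15 / 19/60 = 16/19
P(X=2 | obs) = 1/20 / 19/60 = 3/19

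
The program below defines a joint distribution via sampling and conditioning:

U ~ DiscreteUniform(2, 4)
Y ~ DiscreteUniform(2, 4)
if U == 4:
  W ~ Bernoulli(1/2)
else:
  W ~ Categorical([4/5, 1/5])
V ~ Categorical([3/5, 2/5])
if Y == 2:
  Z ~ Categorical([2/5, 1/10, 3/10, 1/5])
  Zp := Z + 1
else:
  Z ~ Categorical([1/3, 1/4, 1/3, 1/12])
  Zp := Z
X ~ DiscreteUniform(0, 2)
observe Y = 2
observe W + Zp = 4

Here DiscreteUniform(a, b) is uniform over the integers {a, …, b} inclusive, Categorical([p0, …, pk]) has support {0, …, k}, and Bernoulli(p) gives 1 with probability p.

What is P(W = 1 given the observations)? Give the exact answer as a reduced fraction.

P(W = 1 | obs) = 9/23

Enumerate traces; 36 have nonzero weight after conditioning:
  (U=2, Y=2, W=0, V=0, Z=3, X=0) weight 4/1125
  (U=2, Y=2, W=0, V=0, Z=3, X=1) weight 4/1125
  (U=2, Y=2, W=0, V=0, Z=3, X=2) weight 4/1125
  (U=2, Y=2, W=0, V=1, Z=3, X=0) weight 8/3375
  (U=2, Y=2, W=0, V=1, Z=3, X=1) weight 8/3375
  (U=2, Y=2, W=0, V=1, Z=3, X=2) weight 8/3375
  (U=2, Y=2, W=1, V=0, Z=2, X=0) weight 1/750
  (U=2, Y=2, W=1, V=0, Z=2, X=1) weight 1/750
  … 28 more
Group by W:
  weight(W=0) = 7/150
  weight(W=1) = 3/100
Total weight = 7/150 + 3/100 = 23/300
P(W=0 | obs) = 7/150 / 23/300 = 14/23
P(W=1 | obs) = 3/100 / 23/300 = 9/23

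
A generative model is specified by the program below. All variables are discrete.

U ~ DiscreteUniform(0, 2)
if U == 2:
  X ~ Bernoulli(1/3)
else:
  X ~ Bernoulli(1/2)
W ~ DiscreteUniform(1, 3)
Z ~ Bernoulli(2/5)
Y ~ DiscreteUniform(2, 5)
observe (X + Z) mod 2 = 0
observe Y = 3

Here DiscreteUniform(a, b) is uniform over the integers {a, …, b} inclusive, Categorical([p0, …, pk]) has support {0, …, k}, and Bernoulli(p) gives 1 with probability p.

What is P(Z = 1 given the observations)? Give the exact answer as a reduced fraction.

P(Z = 1 | obs) = 8/23

Enumerate traces; 18 have nonzero weight after conditioning:
  (U=0, X=0, W=1, Z=0, Y=3) weight 1/120
  (U=0, X=0, W=2, Z=0, Y=3) weight 1/120
  (U=0, X=0, W=3, Z=0, Y=3) weight 1/120
  (U=0, X=1, W=1, Z=1, Y=3) weight 1/180
  (U=0, X=1, W=2, Z=1, Y=3) weight 1/180
  (U=0, X=1, W=3, Z=1, Y=3) weight 1/180
  (U=1, X=0, W=1, Z=0, Y=3) weight 1/120
  (U=1, X=0, W=2, Z=0, Y=3) weight 1/120
  … 10 more
Group by Z:
  weight(Z=0) = 1/12
  weight(Z=1) = 2/45
Total weight = 1/12 + 2/45 = 23/180
P(Z=0 | obs) = 1/12 / 23/180 = 15/23
P(Z=1 | obs) = 2/45 / 23/180 = 8/23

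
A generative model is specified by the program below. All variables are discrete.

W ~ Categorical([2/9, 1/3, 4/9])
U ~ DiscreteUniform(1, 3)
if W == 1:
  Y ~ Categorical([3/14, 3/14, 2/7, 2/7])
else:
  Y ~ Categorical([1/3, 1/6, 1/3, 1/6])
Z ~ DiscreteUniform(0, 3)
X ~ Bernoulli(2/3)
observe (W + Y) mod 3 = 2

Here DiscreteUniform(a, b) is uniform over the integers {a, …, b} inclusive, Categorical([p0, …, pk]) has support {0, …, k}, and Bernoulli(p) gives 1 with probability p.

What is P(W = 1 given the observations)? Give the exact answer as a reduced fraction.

P(W = 1 | obs) = 27/139

Enumerate traces; 96 have nonzero weight after conditioning:
  (W=0, U=1, Y=2, Z=0, X=0) weight 1/486
  (W=0, U=1, Y=2, Z=0, X=1) weight 1/243
  (W=0, U=1, Y=2, Z=1, X=0) weight 1/486
  (W=0, U=1, Y=2, Z=1, X=1) weight 1/243
  (W=0, U=1, Y=2, Z=2, X=0) weight 1/486
  (W=0, U=1, Y=2, Z=2, X=1) weight 1/243
  (W=0, U=1, Y=2, Z=3, X=0) weight 1/486
  (W=0, U=1, Y=2, Z=3, X=1) weight 1/243
  (W=1, U=1, Y=1, Z=0, X=0) weight 1/504
  (W=2, U=1, Y=0, Z=0, X=0) weight 1/243
  … 86 more
Group by W:
  weight(W=0) = 2/27
  weight(W=1) = 1/14
  weight(W=2) = 2/9
Total weight = 2/27 + 1/14 + 2/9 = 139/378
P(W=0 | obs) = 2/27 / 139/378 = 28/139
P(W=1 | obs) = 1/14 / 139/378 = 27/139
P(W=2 | obs) = 2/9 / 139/378 = 84/139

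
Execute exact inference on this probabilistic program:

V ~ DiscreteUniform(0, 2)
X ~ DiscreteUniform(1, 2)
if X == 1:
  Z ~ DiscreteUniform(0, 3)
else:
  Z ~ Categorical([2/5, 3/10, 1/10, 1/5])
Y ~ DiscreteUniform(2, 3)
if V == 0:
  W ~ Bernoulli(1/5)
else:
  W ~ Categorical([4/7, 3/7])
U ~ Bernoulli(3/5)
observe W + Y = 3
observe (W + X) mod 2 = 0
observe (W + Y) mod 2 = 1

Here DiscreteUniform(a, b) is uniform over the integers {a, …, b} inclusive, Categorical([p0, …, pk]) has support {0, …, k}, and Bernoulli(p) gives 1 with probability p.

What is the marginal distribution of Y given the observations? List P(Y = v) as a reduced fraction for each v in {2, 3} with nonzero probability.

Enumerate traces; 48 have nonzero weight after conditioning:
  (V=0, X=1, Z=0, Y=2, W=1, U=0) weight 1/600
  (V=0, X=1, Z=0, Y=2, W=1, U=1) weight 1/400
  (V=0, X=1, Z=1, Y=2, W=1, U=0) weight 1/600
  (V=0, X=1, Z=1, Y=2, W=1, U=1) weight 1/400
  (V=0, X=1, Z=2, Y=2, W=1, U=0) weight 1/600
  (V=0, X=1, Z=2, Y=2, W=1, U=1) weight 1/400
  (V=0, X=1, Z=3, Y=2, W=1, U=0) weight 1/600
  (V=0, X=1, Z=3, Y=2, W=1, U=1) weight 1/400
  (V=0, X=2, Z=0, Y=3, W=0, U=0) weight 4/375
  … 39 more
Group by Y:
  weight(Y=2) = 37/420
  weight(Y=3) = 17/105
Total weight = 37/420 + 17/105 = 1/4
P(Y=2 | obs) = 37/420 / 1/4 = 37/105
P(Y=3 | obs) = 17/105 / 1/4 = 68/105

P(Y=2) = 37/105, P(Y=3) = 68/105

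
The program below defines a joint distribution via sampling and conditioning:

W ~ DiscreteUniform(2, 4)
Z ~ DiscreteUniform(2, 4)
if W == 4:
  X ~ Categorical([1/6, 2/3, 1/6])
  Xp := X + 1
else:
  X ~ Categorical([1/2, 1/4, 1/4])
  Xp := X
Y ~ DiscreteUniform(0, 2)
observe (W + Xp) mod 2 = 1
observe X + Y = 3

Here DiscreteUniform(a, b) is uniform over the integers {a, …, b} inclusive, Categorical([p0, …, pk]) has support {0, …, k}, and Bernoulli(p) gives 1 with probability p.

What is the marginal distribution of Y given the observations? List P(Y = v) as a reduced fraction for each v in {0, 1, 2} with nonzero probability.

Enumerate traces; 9 have nonzero weight after conditioning:
  (W=2, Z=2, X=1, Y=2) weight 1/108
  (W=2, Z=3, X=1, Y=2) weight 1/108
  (W=2, Z=4, X=1, Y=2) weight 1/108
  (W=3, Z=2, X=2, Y=1) weight 1/108
  (W=3, Z=3, X=2, Y=1) weight 1/108
  (W=3, Z=4, X=2, Y=1) weight 1/108
  (W=4, Z=2, X=2, Y=1) weight 1/162
  (W=4, Z=3, X=2, Y=1) weight 1/162
  … 1 more
Group by Y:
  weight(Y=1) = 5/108
  weight(Y=2) = 1/36
Total weight = 5/108 + 1/36 = 2/27
P(Y=1 | obs) = 5/108 / 2/27 = 5/8
P(Y=2 | obs) = 1/36 / 2/27 = 3/8

P(Y=1) = 5/8, P(Y=2) = 3/8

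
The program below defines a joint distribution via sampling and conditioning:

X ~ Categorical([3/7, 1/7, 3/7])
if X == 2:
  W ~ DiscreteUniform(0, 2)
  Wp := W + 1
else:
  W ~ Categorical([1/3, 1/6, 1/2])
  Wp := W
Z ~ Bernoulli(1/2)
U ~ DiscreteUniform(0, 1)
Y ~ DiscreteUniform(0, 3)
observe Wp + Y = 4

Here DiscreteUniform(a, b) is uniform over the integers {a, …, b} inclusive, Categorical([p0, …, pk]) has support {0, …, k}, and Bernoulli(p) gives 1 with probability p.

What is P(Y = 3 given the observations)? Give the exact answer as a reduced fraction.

P(Y = 3 | obs) = 5/17

Enumerate traces; 28 have nonzero weight after conditioning:
  (X=0, W=1, Z=0, U=0, Y=3) weight 1/224
  (X=0, W=1, Z=0, U=1, Y=3) weight 1/224
  (X=0, W=1, Z=1, U=0, Y=3) weight 1/224
  (X=0, W=1, Z=1, U=1, Y=3) weight 1/224
  (X=0, W=2, Z=0, U=0, Y=2) weight 3/224
  (X=0, W=2, Z=0, U=1, Y=2) weight 3/224
  (X=0, W=2, Z=1, U=0, Y=2) weight 3/224
  (X=0, W=2, Z=1, U=1, Y=2) weight 3/224
  (X=2, W=2, Z=0, U=0, Y=1) weight 1/112
  … 19 more
Group by Y:
  weight(Y=1) = 1/28
  weight(Y=2) = 3/28
  weight(Y=3) = 5/84
Total weight = 1/28 + 3/28 + 5/84 = 17/84
P(Y=1 | obs) = 1/28 / 17/84 = 3/17
P(Y=2 | obs) = 3/28 / 17/84 = 9/17
P(Y=3 | obs) = 5/84 / 17/84 = 5/17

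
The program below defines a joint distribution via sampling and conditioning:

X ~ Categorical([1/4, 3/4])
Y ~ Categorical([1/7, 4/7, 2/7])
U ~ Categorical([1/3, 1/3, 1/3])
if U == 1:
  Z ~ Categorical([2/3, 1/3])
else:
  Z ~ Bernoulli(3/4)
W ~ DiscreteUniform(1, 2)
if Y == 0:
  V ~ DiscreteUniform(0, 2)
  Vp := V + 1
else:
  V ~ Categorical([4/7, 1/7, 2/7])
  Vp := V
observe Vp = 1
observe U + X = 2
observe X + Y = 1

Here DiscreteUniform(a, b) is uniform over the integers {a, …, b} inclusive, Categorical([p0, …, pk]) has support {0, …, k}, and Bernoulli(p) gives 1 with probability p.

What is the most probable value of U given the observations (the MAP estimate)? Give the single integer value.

Enumerate traces; 8 have nonzero weight after conditioning:
  (X=0, Y=1, U=2, Z=0, W=1, V=1) weight 1/1176
  (X=0, Y=1, U=2, Z=0, W=2, V=1) weight 1/1176
  (X=0, Y=1, U=2, Z=1, W=1, V=1) weight 1/392
  (X=0, Y=1, U=2, Z=1, W=2, V=1) weight 1/392
  (X=1, Y=0, U=1, Z=0, W=1, V=0) weight 1/252
  (X=1, Y=0, U=1, Z=0, W=2, V=0) weight 1/252
  (X=1, Y=0, U=1, Z=1, W=1, V=0) weight 1/504
  (X=1, Y=0, U=1, Z=1, W=2, V=0) weight 1/504
Group by U:
  weight(U=1) = 1/84
  weight(U=2) = 1/147
Total weight = 1/84 + 1/147 = 11/588
P(U=1 | obs) = 1/84 / 11/588 = 7/11
P(U=2 | obs) = 1/147 / 11/588 = 4/11
argmax = 1

argmax_v P(U = v | obs) = 1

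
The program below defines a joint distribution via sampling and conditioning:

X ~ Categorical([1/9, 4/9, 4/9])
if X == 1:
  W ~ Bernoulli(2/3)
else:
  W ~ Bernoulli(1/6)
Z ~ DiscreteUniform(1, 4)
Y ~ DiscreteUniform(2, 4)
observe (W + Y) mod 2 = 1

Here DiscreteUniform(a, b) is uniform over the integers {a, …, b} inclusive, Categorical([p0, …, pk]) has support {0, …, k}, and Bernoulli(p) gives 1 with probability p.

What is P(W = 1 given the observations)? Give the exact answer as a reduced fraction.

Enumerate traces; 36 have nonzero weight after conditioning:
  (X=0, W=0, Z=1, Y=3) weight 5/648
  (X=0, W=0, Z=2, Y=3) weight 5/648
  (X=0, W=0, Z=3, Y=3) weight 5/648
  (X=0, W=0, Z=4, Y=3) weight 5/648
  (X=0, W=1, Z=1, Y=2) weight 1/648
  (X=0, W=1, Z=1, Y=4) weight 1/648
  (X=0, W=1, Z=2, Y=2) weight 1/648
  (X=0, W=1, Z=2, Y=4) weight 1/648
  … 28 more
Group by W:
  weight(W=0) = 11/54
  weight(W=1) = 7/27
Total weight = 11/54 + 7/27 = 25/54
P(W=0 | obs) = 11/54 / 25/54 = 11/25
P(W=1 | obs) = 7/27 / 25/54 = 14/25

P(W = 1 | obs) = 14/25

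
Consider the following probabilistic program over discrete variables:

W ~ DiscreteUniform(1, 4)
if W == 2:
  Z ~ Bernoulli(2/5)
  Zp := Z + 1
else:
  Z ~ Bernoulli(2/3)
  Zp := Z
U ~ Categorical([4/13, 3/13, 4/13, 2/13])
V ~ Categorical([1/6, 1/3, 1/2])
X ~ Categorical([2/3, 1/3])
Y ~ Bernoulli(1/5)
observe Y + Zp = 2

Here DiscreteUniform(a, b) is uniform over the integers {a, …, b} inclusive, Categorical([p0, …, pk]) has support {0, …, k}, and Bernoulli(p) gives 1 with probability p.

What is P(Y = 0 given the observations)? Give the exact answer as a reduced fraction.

P(Y = 0 | obs) = 8/21

Enumerate traces; 120 have nonzero weight after conditioning:
  (W=1, Z=1, U=0, V=0, X=0, Y=1) weight 2/1755
  (W=1, Z=1, U=0, V=0, X=1, Y=1) weight 1/1755
  (W=1, Z=1, U=0, V=1, X=0, Y=1) weight 4/1755
  (W=1, Z=1, U=0, V=1, X=1, Y=1) weight 2/1755
  (W=1, Z=1, U=0, V=2, X=0, Y=1) weight 2/585
  (W=1, Z=1, U=0, V=2, X=1, Y=1) weight 1/585
  (W=1, Z=1, U=1, V=0, X=0, Y=1) weight 1/1170
  (W=1, Z=1, U=1, V=0, X=1, Y=1) weight 1/2340
  (W=2, Z=1, U=0, V=0, X=0, Y=0) weight 8/2925
  … 111 more
Group by Y:
  weight(Y=0) = 2/25
  weight(Y=1) = 13/100
Total weight = 2/25 + 13/100 = 21/100
P(Y=0 | obs) = 2/25 / 21/100 = 8/21
P(Y=1 | obs) = 13/100 / 21/100 = 13/21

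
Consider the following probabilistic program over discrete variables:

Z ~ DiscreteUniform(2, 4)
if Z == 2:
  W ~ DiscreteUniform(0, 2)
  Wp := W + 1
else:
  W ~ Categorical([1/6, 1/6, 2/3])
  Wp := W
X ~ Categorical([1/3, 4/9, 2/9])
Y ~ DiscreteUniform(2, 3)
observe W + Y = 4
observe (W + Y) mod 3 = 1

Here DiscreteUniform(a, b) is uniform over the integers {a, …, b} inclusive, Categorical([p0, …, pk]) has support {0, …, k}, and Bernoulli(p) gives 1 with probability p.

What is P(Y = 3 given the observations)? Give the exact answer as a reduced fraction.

Enumerate traces; 18 have nonzero weight after conditioning:
  (Z=2, W=1, X=0, Y=3) weight 1/54
  (Z=2, W=1, X=1, Y=3) weight 2/81
  (Z=2, W=1, X=2, Y=3) weight 1/81
  (Z=2, W=2, X=0, Y=2) weight 1/54
  (Z=2, W=2, X=1, Y=2) weight 2/81
  (Z=2, W=2, X=2, Y=2) weight 1/81
  (Z=3, W=1, X=0, Y=3) weight 1/108
  (Z=3, W=1, X=1, Y=3) weight 1/81
  … 10 more
Group by Y:
  weight(Y=2) = 5/18
  weight(Y=3) = 1/9
Total weight = 5/18 + 1/9 = 7/18
P(Y=2 | obs) = 5/18 / 7/18 = 5/7
P(Y=3 | obs) = 1/9 / 7/18 = 2/7

P(Y = 3 | obs) = 2/7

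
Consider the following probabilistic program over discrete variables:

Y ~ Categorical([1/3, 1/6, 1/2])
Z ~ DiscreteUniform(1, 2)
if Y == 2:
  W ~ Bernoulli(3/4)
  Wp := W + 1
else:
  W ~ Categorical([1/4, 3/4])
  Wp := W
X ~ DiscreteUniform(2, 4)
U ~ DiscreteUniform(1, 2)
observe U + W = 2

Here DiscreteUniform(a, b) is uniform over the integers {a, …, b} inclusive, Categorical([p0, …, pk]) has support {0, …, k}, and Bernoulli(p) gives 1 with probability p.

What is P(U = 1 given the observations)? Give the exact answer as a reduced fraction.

Enumerate traces; 36 have nonzero weight after conditioning:
  (Y=0, Z=1, W=0, X=2, U=2) weight 1/144
  (Y=0, Z=1, W=0, X=3, U=2) weight 1/144
  (Y=0, Z=1, W=0, X=4, U=2) weight 1/144
  (Y=0, Z=1, W=1, X=2, U=1) weight 1/48
  (Y=0, Z=1, W=1, X=3, U=1) weight 1/48
  (Y=0, Z=1, W=1, X=4, U=1) weight 1/48
  (Y=0, Z=2, W=0, X=2, U=2) weight 1/144
  (Y=0, Z=2, W=0, X=3, U=2) weight 1/144
  … 28 more
Group by U:
  weight(U=1) = 3/8
  weight(U=2) = 1/8
Total weight = 3/8 + 1/8 = 1/2
P(U=1 | obs) = 3/8 / 1/2 = 3/4
P(U=2 | obs) = 1/8 / 1/2 = 1/4

P(U = 1 | obs) = 3/4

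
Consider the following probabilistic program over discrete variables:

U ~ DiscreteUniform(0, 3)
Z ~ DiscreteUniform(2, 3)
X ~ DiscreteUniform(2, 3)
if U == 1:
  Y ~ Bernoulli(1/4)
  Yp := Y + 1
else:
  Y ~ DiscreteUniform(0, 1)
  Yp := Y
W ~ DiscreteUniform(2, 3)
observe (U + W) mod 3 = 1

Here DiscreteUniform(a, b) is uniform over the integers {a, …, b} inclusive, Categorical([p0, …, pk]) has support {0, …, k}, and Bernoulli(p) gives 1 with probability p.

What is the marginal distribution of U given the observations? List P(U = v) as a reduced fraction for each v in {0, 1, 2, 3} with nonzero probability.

Enumerate traces; 16 have nonzero weight after conditioning:
  (U=1, Z=2, X=2, Y=0, W=3) weight 3/128
  (U=1, Z=2, X=2, Y=1, W=3) weight 1/128
  (U=1, Z=2, X=3, Y=0, W=3) weight 3/128
  (U=1, Z=2, X=3, Y=1, W=3) weight 1/128
  (U=1, Z=3, X=2, Y=0, W=3) weight 3/128
  (U=1, Z=3, X=2, Y=1, W=3) weight 1/128
  (U=1, Z=3, X=3, Y=0, W=3) weight 3/128
  (U=1, Z=3, X=3, Y=1, W=3) weight 1/128
  (U=2, Z=2, X=2, Y=0, W=2) weight 1/64
  … 7 more
Group by U:
  weight(U=1) = 1/8
  weight(U=2) = 1/8
Total weight = 1/8 + 1/8 = 1/4
P(U=1 | obs) = 1/8 / 1/4 = 1/2
P(U=2 | obs) = 1/8 / 1/4 = 1/2

P(U=1) = 1/2, P(U=2) = 1/2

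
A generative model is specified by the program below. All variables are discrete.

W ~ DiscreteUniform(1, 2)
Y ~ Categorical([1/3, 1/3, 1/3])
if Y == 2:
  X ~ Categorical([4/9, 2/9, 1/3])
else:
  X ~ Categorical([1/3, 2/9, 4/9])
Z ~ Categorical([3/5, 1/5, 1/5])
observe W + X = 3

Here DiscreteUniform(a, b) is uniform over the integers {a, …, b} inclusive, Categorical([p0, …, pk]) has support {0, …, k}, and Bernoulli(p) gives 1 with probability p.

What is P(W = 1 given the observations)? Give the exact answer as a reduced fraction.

P(W = 1 | obs) = 11/17

Enumerate traces; 18 have nonzero weight after conditioning:
  (W=1, Y=0, X=2, Z=0) weight 2/45
  (W=1, Y=0, X=2, Z=1) weight 2/135
  (W=1, Y=0, X=2, Z=2) weight 2/135
  (W=1, Y=1, X=2, Z=0) weight 2/45
  (W=1, Y=1, X=2, Z=1) weight 2/135
  (W=1, Y=1, X=2, Z=2) weight 2/135
  (W=1, Y=2, X=2, Z=0) weight 1/30
  (W=1, Y=2, X=2, Z=1) weight 1/90
  (W=2, Y=0, X=1, Z=0) weight 1/45
  … 9 more
Group by W:
  weight(W=1) = 11/54
  weight(W=2) = 1/9
Total weight = 11/54 + 1/9 = 17/54
P(W=1 | obs) = 11/54 / 17/54 = 11/17
P(W=2 | obs) = 1/9 / 17/54 = 6/17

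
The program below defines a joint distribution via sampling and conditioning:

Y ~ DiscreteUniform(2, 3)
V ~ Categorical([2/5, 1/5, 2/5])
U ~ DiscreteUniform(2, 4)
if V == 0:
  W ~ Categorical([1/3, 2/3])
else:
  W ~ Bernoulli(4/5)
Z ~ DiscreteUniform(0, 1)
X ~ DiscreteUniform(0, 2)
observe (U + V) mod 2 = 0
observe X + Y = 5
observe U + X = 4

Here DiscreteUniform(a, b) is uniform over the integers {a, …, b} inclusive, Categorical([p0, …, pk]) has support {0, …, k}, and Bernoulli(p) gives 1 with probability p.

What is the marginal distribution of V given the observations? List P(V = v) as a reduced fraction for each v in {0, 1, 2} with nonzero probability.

P(V=0) = 1/2, P(V=2) = 1/2

Enumerate traces; 8 have nonzero weight after conditioning:
  (Y=3, V=0, U=2, W=0, Z=0, X=2) weight 1/270
  (Y=3, V=0, U=2, W=0, Z=1, X=2) weight 1/270
  (Y=3, V=0, U=2, W=1, Z=0, X=2) weight 1/135
  (Y=3, V=0, U=2, W=1, Z=1, X=2) weight 1/135
  (Y=3, V=2, U=2, W=0, Z=0, X=2) weight 1/450
  (Y=3, V=2, U=2, W=0, Z=1, X=2) weight 1/450
  (Y=3, V=2, U=2, W=1, Z=0, X=2) weight 2/225
  (Y=3, V=2, U=2, W=1, Z=1, X=2) weight 2/225
Group by V:
  weight(V=0) = 1/45
  weight(V=2) = 1/45
Total weight = 1/45 + 1/45 = 2/45
P(V=0 | obs) = 1/45 / 2/45 = 1/2
P(V=2 | obs) = 1/45 / 2/45 = 1/2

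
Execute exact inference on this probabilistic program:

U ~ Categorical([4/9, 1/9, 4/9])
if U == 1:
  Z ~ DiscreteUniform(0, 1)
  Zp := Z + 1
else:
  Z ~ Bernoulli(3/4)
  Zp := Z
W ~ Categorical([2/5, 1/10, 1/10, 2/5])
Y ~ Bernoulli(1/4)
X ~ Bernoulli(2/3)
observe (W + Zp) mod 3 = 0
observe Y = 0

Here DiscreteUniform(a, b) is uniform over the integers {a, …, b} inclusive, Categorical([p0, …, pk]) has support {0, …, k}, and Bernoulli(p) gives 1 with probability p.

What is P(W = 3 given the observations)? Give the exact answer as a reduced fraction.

P(W = 3 | obs) = 8/23

Enumerate traces; 16 have nonzero weight after conditioning:
  (U=0, Z=0, W=0, Y=0, X=0) weight 1/90
  (U=0, Z=0, W=0, Y=0, X=1) weight 1/45
  (U=0, Z=0, W=3, Y=0, X=0) weight 1/90
  (U=0, Z=0, W=3, Y=0, X=1) weight 1/45
  (U=0, Z=1, W=2, Y=0, X=0) weight 1/120
  (U=0, Z=1, W=2, Y=0, X=1) weight 1/60
  (U=1, Z=0, W=2, Y=0, X=0) weight 1/720
  (U=1, Z=0, W=2, Y=0, X=1) weight 1/360
  (U=1, Z=1, W=1, Y=0, X=0) weight 1/720
  … 7 more
Group by W:
  weight(W=0) = 1/15
  weight(W=1) = 1/240
  weight(W=2) = 13/240
  weight(W=3) = 1/15
Total weight = 1/15 + 1/240 + 13/240 + 1/15 = 23/120
P(W=0 | obs) = 1/15 / 23/120 = 8/23
P(W=1 | obs) = 1/240 / 23/120 = 1/46
P(W=2 | obs) = 13/240 / 23/120 = 13/46
P(W=3 | obs) = 1/15 / 23/120 = 8/23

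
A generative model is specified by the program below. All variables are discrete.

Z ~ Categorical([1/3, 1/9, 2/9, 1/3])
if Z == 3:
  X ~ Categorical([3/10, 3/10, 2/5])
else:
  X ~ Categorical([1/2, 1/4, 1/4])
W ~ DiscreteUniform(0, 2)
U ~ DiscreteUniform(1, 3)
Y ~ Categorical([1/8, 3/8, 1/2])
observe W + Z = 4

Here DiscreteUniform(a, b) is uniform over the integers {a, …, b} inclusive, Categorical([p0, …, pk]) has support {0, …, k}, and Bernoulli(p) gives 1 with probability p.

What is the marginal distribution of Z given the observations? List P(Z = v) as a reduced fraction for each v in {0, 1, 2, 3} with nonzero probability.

Enumerate traces; 54 have nonzero weight after conditioning:
  (Z=2, X=0, W=2, U=1, Y=0) weight 1/648
  (Z=2, X=0, W=2, U=1, Y=1) weight 1/216
  (Z=2, X=0, W=2, U=1, Y=2) weight 1/162
  (Z=2, X=0, W=2, U=2, Y=0) weight 1/648
  (Z=2, X=0, W=2, U=2, Y=1) weight 1/216
  (Z=2, X=0, W=2, U=2, Y=2) weight 1/162
  (Z=2, X=0, W=2, U=3, Y=0) weight 1/648
  (Z=2, X=0, W=2, U=3, Y=1) weight 1/216
  (Z=3, X=0, W=1, U=1, Y=0) weight 1/720
  … 45 more
Group by Z:
  weight(Z=2) = 2/27
  weight(Z=3) = 1/9
Total weight = 2/27 + 1/9 = 5/27
P(Z=2 | obs) = 2/27 / 5/27 = 2/5
P(Z=3 | obs) = 1/9 / 5/27 = 3/5

P(Z=2) = 2/5, P(Z=3) = 3/5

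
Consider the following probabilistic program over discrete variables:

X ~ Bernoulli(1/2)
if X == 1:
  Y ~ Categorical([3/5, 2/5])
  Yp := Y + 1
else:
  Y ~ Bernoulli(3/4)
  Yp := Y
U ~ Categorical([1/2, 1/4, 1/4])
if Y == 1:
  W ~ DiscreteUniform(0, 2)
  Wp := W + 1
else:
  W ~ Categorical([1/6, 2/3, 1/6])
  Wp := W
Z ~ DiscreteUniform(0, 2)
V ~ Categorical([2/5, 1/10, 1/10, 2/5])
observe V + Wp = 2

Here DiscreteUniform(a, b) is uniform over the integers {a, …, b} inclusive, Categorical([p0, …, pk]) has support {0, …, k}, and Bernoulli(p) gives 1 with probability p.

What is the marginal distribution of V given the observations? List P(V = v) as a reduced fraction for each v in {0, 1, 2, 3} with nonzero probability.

Enumerate traces; 90 have nonzero weight after conditioning:
  (X=0, Y=0, U=0, W=0, Z=0, V=2) weight 1/2880
  (X=0, Y=0, U=0, W=0, Z=1, V=2) weight 1/2880
  (X=0, Y=0, U=0, W=0, Z=2, V=2) weight 1/2880
  (X=0, Y=0, U=0, W=1, Z=0, V=1) weight 1/720
  (X=0, Y=0, U=0, W=1, Z=1, V=1) weight 1/720
  (X=0, Y=0, U=0, W=1, Z=2, V=1) weight 1/720
  (X=0, Y=0, U=0, W=2, Z=0, V=0) weight 1/720
  (X=0, Y=0, U=0, W=2, Z=1, V=0) weight 1/720
  … 82 more
Group by V:
  weight(V=0) = 21/200
  weight(V=1) = 19/400
  weight(V=2) = 17/2400
Total weight = 21/200 + 19/400 + 17/2400 = 383/2400
P(V=0 | obs) = 21/200 / 383/2400 = 252/383
P(V=1 | obs) = 19/400 / 383/2400 = 114/383
P(V=2 | obs) = 17/2400 / 383/2400 = 17/383

P(V=0) = 252/383, P(V=1) = 114/383, P(V=2) = 17/383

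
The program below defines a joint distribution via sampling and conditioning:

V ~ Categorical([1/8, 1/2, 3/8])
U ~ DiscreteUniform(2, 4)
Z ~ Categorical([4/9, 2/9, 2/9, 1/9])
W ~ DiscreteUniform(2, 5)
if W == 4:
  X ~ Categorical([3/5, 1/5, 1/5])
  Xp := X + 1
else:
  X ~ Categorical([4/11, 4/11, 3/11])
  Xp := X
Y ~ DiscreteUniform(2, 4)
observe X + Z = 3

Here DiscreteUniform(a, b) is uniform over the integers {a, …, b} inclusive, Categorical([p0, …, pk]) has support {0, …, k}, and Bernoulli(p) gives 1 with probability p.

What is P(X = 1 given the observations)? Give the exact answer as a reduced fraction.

Enumerate traces; 324 have nonzero weight after conditioning:
  (V=0, U=2, Z=1, W=2, X=2, Y=2) weight 1/4752
  (V=0, U=2, Z=1, W=2, X=2, Y=3) weight 1/4752
  (V=0, U=2, Z=1, W=2, X=2, Y=4) weight 1/4752
  (V=0, U=2, Z=1, W=3, X=2, Y=2) weight 1/4752
  (V=0, U=2, Z=1, W=3, X=2, Y=3) weight 1/4752
  (V=0, U=2, Z=1, W=3, X=2, Y=4) weight 1/4752
  (V=0, U=2, Z=1, W=4, X=2, Y=2) weight 1/6480
  (V=0, U=2, Z=1, W=4, X=2, Y=3) weight 1/6480
  (V=0, U=2, Z=2, W=2, X=1, Y=2) weight 1/3564
  (V=0, U=2, Z=3, W=2, X=0, Y=2) weight 1/7128
  … 314 more
Group by X:
  weight(X=0) = 31/660
  weight(X=1) = 71/990
  weight(X=2) = 28/495
Total weight = 31/660 + 71/990 + 28/495 = 347/1980
P(X=0 | obs) = 31/660 / 347/1980 = 93/347
P(X=1 | obs) = 71/990 / 347/1980 = 142/347
P(X=2 | obs) = 28/495 / 347/1980 = 112/347

P(X = 1 | obs) = 142/347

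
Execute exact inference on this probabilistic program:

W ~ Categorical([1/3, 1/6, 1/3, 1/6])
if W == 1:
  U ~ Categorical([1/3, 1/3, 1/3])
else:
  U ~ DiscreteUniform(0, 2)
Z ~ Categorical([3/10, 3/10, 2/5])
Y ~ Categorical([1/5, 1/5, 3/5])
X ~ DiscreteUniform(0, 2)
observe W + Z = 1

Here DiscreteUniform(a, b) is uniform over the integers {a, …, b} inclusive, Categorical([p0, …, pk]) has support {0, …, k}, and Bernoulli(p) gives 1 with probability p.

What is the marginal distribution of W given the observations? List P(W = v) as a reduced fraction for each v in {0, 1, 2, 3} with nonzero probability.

Enumerate traces; 54 have nonzero weight after conditioning:
  (W=0, U=0, Z=1, Y=0, X=0) weight 1/450
  (W=0, U=0, Z=1, Y=0, X=1) weight 1/450
  (W=0, U=0, Z=1, Y=0, X=2) weight 1/450
  (W=0, U=0, Z=1, Y=1, X=0) weight 1/450
  (W=0, U=0, Z=1, Y=1, X=1) weight 1/450
  (W=0, U=0, Z=1, Y=1, X=2) weight 1/450
  (W=0, U=0, Z=1, Y=2, X=0) weight 1/150
  (W=0, U=0, Z=1, Y=2, X=1) weight 1/150
  (W=1, U=0, Z=0, Y=0, X=0) weight 1/900
  … 45 more
Group by W:
  weight(W=0) = 1/10
  weight(W=1) = 1/20
Total weight = 1/10 + 1/20 = 3/20
P(W=0 | obs) = 1/10 / 3/20 = 2/3
P(W=1 | obs) = 1/20 / 3/20 = 1/3

P(W=0) = 2/3, P(W=1) = 1/3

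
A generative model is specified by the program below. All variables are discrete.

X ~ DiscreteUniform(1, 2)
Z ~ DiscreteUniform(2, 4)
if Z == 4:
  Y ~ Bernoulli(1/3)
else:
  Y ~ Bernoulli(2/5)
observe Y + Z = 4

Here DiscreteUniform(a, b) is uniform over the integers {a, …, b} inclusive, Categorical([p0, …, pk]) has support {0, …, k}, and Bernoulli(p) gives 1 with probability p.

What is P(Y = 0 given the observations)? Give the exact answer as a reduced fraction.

Enumerate traces; 4 have nonzero weight after conditioning:
  (X=1, Z=3, Y=1) weight 1/15
  (X=1, Z=4, Y=0) weight 1/9
  (X=2, Z=3, Y=1) weight 1/15
  (X=2, Z=4, Y=0) weight 1/9
Group by Y:
  weight(Y=0) = 2/9
  weight(Y=1) = 2/15
Total weight = 2/9 + 2/15 = 16/45
P(Y=0 | obs) = 2/9 / 16/45 = 5/8
P(Y=1 | obs) = 2/15 / 16/45 = 3/8

P(Y = 0 | obs) = 5/8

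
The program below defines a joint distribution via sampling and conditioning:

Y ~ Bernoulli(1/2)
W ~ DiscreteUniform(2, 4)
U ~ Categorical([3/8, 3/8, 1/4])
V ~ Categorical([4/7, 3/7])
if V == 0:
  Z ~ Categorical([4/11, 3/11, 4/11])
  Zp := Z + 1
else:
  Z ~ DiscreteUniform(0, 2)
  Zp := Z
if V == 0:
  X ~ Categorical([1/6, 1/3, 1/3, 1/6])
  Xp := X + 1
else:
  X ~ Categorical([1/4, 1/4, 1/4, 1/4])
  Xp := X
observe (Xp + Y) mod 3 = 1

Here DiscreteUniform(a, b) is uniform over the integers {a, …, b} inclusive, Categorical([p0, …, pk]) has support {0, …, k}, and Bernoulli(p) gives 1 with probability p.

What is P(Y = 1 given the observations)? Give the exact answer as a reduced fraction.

Enumerate traces; 162 have nonzero weight after conditioning:
  (Y=0, W=2, U=0, V=0, Z=0, X=0) weight 1/462
  (Y=0, W=2, U=0, V=0, Z=0, X=3) weight 1/462
  (Y=0, W=2, U=0, V=0, Z=1, X=0) weight 1/616
  (Y=0, W=2, U=0, V=0, Z=1, X=3) weight 1/616
  (Y=0, W=2, U=0, V=0, Z=2, X=0) weight 1/462
  (Y=0, W=2, U=0, V=0, Z=2, X=3) weight 1/462
  (Y=0, W=2, U=0, V=1, Z=0, X=1) weight 1/448
  (Y=0, W=2, U=0, V=1, Z=1, X=1) weight 1/448
  (Y=1, W=2, U=0, V=0, Z=0, X=2) weight 1/231
  … 153 more
Group by Y:
  weight(Y=0) = 25/168
  weight(Y=1) = 17/84
Total weight = 25/168 + 17/84 = 59/168
P(Y=0 | obs) = 25/168 / 59/168 = 25/59
P(Y=1 | obs) = 17/84 / 59/168 = 34/59

P(Y = 1 | obs) = 34/59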